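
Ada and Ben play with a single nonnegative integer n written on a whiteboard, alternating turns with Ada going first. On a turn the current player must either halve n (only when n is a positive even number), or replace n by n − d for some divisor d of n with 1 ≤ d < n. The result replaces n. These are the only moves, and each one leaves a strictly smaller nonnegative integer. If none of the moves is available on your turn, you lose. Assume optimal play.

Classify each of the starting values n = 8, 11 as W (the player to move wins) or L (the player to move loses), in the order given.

8: W, 11: L

Build the W/L table. Terminal = L. A non-terminal position is W if it has a move to some L; otherwise it is L.
n=0: no move → L
n=1: no move → L
n=2: W (go to 1, an L position)
n=3: L (sole option 2(W) is W)
n=4: W (go to 3, an L position)
n=5: L (sole option 4(W) is W)
n=6: W (go to 3, an L position)
n=7: L (sole option 6(W) is W)
n=8: W (go to 7, an L position)
n=9: L (options 6(W), 8(W) are all W)
n=10: W (go to 5, an L position)
n=11: L (sole option 10(W) is W)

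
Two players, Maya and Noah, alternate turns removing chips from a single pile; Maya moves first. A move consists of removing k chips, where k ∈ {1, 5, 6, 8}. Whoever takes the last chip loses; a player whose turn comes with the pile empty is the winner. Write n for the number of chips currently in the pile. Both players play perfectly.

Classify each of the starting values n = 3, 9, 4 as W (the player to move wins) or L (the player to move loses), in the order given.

3: L, 9: W, 4: W

Positions with no move are W. A position that does have a move is losing for the player to move precisely when every available move leads to a winning position for the opponent. Fill in the labels:
n=0: no move; the opponent has just taken the last chip and therefore loses → W
n=1: only reaches 0(W), which is W → L
n=2: reaches L-position 1 → W
n=3: only reaches 2(W), which is W → L
n=4: reaches L-position 3 → W
n=5: only reaches 4(W), 0(W), all W → L
n=6: reaches L-position 5 → W
n=7: reaches L-position 1 → W
n=8: reaches L-position 3 → W
n=9: reaches L-position 3 → W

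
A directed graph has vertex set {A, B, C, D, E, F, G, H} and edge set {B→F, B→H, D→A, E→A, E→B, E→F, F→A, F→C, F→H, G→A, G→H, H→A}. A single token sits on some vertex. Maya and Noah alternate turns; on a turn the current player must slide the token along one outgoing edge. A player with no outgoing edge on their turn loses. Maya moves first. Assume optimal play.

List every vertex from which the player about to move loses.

A, B, C

Classify positions by backward induction: terminal positions (no move available) are L. From any other position, the mover wins iff some move reaches an L.
Every edge goes from a vertex to one that appears earlier in the order A, C, H, F, B, E, D, G, so processing vertices in that order labels each vertex after all of its successors.
A: no outgoing edge → L
C: no outgoing edge → L
H: →A(L), so W
F: →C(L), so W
B: →F(W), H(W) — all W, so L
E: →B(L), so W
D: →A(L), so W
G: →A(L), so W
Reading off the rows marked L gives the requested list; there are 3 such vertices.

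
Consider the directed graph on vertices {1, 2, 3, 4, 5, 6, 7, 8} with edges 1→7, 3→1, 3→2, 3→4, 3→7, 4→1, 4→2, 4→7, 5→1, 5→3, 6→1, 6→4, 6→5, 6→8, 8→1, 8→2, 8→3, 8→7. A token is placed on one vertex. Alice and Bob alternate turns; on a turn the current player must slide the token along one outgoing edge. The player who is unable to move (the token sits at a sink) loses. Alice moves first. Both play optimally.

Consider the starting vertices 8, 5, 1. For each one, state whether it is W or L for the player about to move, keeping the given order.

Build the W/L table. Terminal = L. A non-terminal position is W if it has a move to some L; otherwise it is L.
Every edge goes from a vertex to one that appears earlier in the order 7, 2, 1, 4, 3, 8, 5, 6, so processing vertices in that order labels each vertex after all of its successors.
7: no outgoing edge → L
2: no outgoing edge → L
1: →7(L), so W
4: →2(L), so W
3: →2(L), so W
8: →2(L), so W
5: →3(W), 1(W) — all W, so L
6: →5(L), so W

8: W, 5: L, 1: W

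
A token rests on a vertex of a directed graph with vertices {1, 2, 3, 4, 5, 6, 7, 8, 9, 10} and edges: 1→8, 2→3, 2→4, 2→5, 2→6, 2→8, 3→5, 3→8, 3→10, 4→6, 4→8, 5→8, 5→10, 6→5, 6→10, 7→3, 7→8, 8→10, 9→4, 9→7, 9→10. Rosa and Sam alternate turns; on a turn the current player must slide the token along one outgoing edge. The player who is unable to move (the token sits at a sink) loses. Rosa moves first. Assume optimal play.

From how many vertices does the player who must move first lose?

Classify positions by backward induction: terminal positions (no move available) are L. From any other position, the mover wins iff some move reaches an L.
Every edge goes from a vertex to one that appears earlier in the order 10, 8, 5, 1, 3, 6, 7, 4, 2, 9, so processing vertices in that order labels each vertex after all of its successors.
10: no outgoing edge → L
8: W (go to 10, an L position)
5: W (go to 10, an L position)
1: L (sole option 8(W) is W)
3: W (go to 10, an L position)
6: W (go to 10, an L position)
7: L (options 3(W), 8(W) are all W)
4: L (options 6(W), 8(W) are all W)
2: W (go to 4, an L position)
9: W (go to 4, an L position)
The L vertices are 1, 4, 7, 10; that is 4 in all.

4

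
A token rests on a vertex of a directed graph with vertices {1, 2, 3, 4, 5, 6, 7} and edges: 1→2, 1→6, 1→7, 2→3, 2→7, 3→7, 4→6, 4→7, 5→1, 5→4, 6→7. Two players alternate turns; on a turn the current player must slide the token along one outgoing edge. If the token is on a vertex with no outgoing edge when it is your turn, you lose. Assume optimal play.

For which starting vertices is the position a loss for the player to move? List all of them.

Compute win/loss labels from the base case upward. A position with no move is L. Any other position is W if it can reach an L in one move, else L.
Every edge goes from a vertex to one that appears earlier in the order 7, 6, 4, 3, 2, 1, 5, so processing vertices in that order labels each vertex after all of its successors.
7: no outgoing edge → L
6: can move to 7, which is L ⇒ W
4: can move to 7, which is L ⇒ W
3: can move to 7, which is L ⇒ W
2: can move to 7, which is L ⇒ W
1: can move to 7, which is L ⇒ W
5: moves to 1(W), 4(W); every one is W ⇒ L
Reading off the rows marked L gives the requested list; there are 2 such vertices.

5, 7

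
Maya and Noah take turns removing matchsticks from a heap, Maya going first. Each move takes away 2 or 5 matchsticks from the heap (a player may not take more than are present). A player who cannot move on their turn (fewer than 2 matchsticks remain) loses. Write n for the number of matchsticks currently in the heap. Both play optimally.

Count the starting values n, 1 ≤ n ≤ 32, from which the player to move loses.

14

Classify positions by backward induction: terminal positions (no move available) are L. From any other position, the mover wins iff some move reaches an L.
n=0: no move → L
n=1: no move → L
n=2: can move to 0, which is L ⇒ W
n=3: can move to 1, which is L ⇒ W
n=4: the only move is to 2(W), a W ⇒ L
n=5: can move to 0, which is L ⇒ W
n=6: can move to 4, which is L ⇒ W
n=7: moves to 5(W), 2(W); every one is W ⇒ L
n=8: moves to 6(W), 3(W); every one is W ⇒ L
n=9: can move to 7, which is L ⇒ W
n=10: can move to 8, which is L ⇒ W
n=11: moves to 9(W), 6(W); every one is W ⇒ L
n=12: can move to 7, which is L ⇒ W
n=13: can move to 11, which is L ⇒ W
n=14: moves to 12(W), 9(W); every one is W ⇒ L
n=15: moves to 13(W), 10(W); every one is W ⇒ L
n=16: can move to 14, which is L ⇒ W
n=17: can move to 15, which is L ⇒ W
n=18: moves to 16(W), 13(W); every one is W ⇒ L
n=19: can move to 14, which is L ⇒ W
n=20: can move to 18, which is L ⇒ W
n=21: moves to 19(W), 16(W); every one is W ⇒ L
n=22: moves to 20(W), 17(W); every one is W ⇒ L
n=23: can move to 21, which is L ⇒ W
n=24: can move to 22, which is L ⇒ W
n=25: moves to 23(W), 20(W); every one is W ⇒ L
n=26: can move to 21, which is L ⇒ W
n=27: can move to 25, which is L ⇒ W
n=28: moves to 26(W), 23(W); every one is W ⇒ L
n=29: moves to 27(W), 24(W); every one is W ⇒ L
n=30: can move to 28, which is L ⇒ W
n=31: can move to 29, which is L ⇒ W
n=32: moves to 30(W), 27(W); every one is W ⇒ L
L entries with 1 ≤ n ≤ 32 (n=0 is outside the asked range and is not counted): n = 1, 4, 7, 8, 11, 14, 15, 18, 21, 22, 25, 28, 29, 32; that makes 14.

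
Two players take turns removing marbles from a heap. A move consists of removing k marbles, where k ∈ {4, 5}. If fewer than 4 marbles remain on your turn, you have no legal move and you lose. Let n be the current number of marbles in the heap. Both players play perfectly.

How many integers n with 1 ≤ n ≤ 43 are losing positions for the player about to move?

19

Use the standard recursion: the mover loses at a terminal position; elsewhere, the mover wins exactly when some move hands the opponent an L position.
n=0: no move → L
n=1: no move → L
n=2: no move → L
n=3: no move → L
n=4: reaches L-position 0 → W
n=5: reaches L-position 1 → W
n=6: reaches L-position 2 → W
n=7: reaches L-position 3 → W
n=8: reaches L-position 3 → W
n=9: only reaches 5(W), 4(W), all W → L
n=10: only reaches 6(W), 5(W), all W → L
n=11: only reaches 7(W), 6(W), all W → L
n=12: only reaches 8(W), 7(W), all W → L
n=13: reaches L-position 9 → W
n=14: reaches L-position 10 → W
n=15: reaches L-position 11 → W
n=16: reaches L-position 12 → W
n=17: reaches L-position 12 → W
n=18: only reaches 14(W), 13(W), all W → L
n=19: only reaches 15(W), 14(W), all W → L
n=20: only reaches 16(W), 15(W), all W → L
n=21: only reaches 17(W), 16(W), all W → L
n=22: reaches L-position 18 → W
n=23: reaches L-position 19 → W
n=24: reaches L-position 20 → W
n=25: reaches L-position 21 → W
n=26: reaches L-position 21 → W
n=27: only reaches 23(W), 22(W), all W → L
n=28: only reaches 24(W), 23(W), all W → L
n=29: only reaches 25(W), 24(W), all W → L
n=30: only reaches 26(W), 25(W), all W → L
n=31: reaches L-position 27 → W
n=32: reaches L-position 28 → W
n=33: reaches L-position 29 → W
n=34: reaches L-position 30 → W
n=35: reaches L-position 30 → W
n=36: only reaches 32(W), 31(W), all W → L
n=37: only reaches 33(W), 32(W), all W → L
n=38: only reaches 34(W), 33(W), all W → L
n=39: only reaches 35(W), 34(W), all W → L
n=40: reaches L-position 36 → W
n=41: reaches L-position 37 → W
n=42: reaches L-position 38 → W
n=43: reaches L-position 39 → W
L entries with 1 ≤ n ≤ 43 (n=0 is outside the asked range and is not counted): n = 1, 2, 3, 9, 10, 11, 12, 18, 19, 20, 21, 27, 28, 29, 30, 36, 37, 38, 39; that makes 19.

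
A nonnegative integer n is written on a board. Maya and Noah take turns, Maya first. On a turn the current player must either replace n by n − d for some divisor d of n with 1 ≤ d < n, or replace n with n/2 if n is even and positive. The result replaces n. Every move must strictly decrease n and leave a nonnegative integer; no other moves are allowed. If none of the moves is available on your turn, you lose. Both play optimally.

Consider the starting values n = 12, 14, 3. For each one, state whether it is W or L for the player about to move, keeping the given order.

12: W, 14: W, 3: L

Compute win/loss labels from the base case upward. A position with no move is L. Any other position is W if it can reach an L in one move, else L.
n=0: no move → L
n=1: no move → L
n=2: W (go to 1, an L position)
n=3: L (sole option 2(W) is W)
n=4: W (go to 3, an L position)
n=5: L (sole option 4(W) is W)
n=6: W (go to 3, an L position)
n=7: L (sole option 6(W) is W)
n=8: W (go to 7, an L position)
n=9: L (options 6(W), 8(W) are all W)
n=10: W (go to 5, an L position)
n=11: L (sole option 10(W) is W)
n=12: W (go to 9, an L position)
n=13: L (sole option 12(W) is W)
n=14: W (go to 7, an L position)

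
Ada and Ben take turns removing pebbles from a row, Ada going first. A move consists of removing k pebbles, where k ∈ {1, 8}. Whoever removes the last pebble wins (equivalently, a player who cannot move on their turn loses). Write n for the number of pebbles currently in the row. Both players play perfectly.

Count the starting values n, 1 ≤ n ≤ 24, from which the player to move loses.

Label each position W (a win for the player to move) or L (a loss). A position with no legal move is L; any other position is W exactly when some move reaches an L, and L when every move reaches a W.
n=0: no move → L
n=1: W (go to 0, an L position)
n=2: L (sole option 1(W) is W)
n=3: W (go to 2, an L position)
n=4: L (sole option 3(W) is W)
n=5: W (go to 4, an L position)
n=6: L (sole option 5(W) is W)
n=7: W (go to 6, an L position)
n=8: W (go to 0, an L position)
n=9: L (options 8(W), 1(W) are all W)
n=10: W (go to 9, an L position)
n=11: L (options 10(W), 3(W) are all W)
n=12: W (go to 11, an L position)
n=13: L (options 12(W), 5(W) are all W)
n=14: W (go to 13, an L position)
n=15: L (options 14(W), 7(W) are all W)
n=16: W (go to 15, an L position)
n=17: W (go to 9, an L position)
n=18: L (options 17(W), 10(W) are all W)
n=19: W (go to 18, an L position)
n=20: L (options 19(W), 12(W) are all W)
n=21: W (go to 20, an L position)
n=22: L (options 21(W), 14(W) are all W)
n=23: W (go to 22, an L position)
n=24: L (options 23(W), 16(W) are all W)
L entries with 1 ≤ n ≤ 24 (n=0 is outside the asked range and is not counted): n = 2, 4, 6, 9, 11, 13, 15, 18, 20, 22, 24; that makes 11.

11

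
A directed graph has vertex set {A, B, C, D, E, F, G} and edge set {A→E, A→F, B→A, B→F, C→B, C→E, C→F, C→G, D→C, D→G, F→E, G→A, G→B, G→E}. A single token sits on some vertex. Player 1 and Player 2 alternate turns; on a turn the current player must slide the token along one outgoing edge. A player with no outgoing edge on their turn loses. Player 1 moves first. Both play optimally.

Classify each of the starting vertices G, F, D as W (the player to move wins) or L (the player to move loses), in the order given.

G: W, F: W, D: L

Classify positions by backward induction: terminal positions (no move available) are L. From any other position, the mover wins iff some move reaches an L.
Every edge goes from a vertex to one that appears earlier in the order E, F, A, B, G, C, D, so processing vertices in that order labels each vertex after all of its successors.
E: no outgoing edge → L
F: reaches L-position E → W
A: reaches L-position E → W
B: only reaches A(W), F(W), all W → L
G: reaches L-position B → W
C: reaches L-position B → W
D: only reaches C(W), G(W), all W → L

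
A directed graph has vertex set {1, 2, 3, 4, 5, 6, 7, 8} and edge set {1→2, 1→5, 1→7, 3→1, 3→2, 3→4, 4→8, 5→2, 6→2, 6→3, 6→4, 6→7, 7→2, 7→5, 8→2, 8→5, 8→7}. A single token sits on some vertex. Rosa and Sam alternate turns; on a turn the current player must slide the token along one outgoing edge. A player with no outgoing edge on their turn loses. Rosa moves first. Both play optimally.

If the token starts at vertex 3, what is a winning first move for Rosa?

Move to 4.

Build the W/L table. Terminal = L. A non-terminal position is W if it has a move to some L; otherwise it is L.
Every edge goes from a vertex to one that appears earlier in the order 2, 5, 7, 1, 8, 4, 3, 6, so processing vertices in that order labels each vertex after all of its successors.
2: no outgoing edge → L
5: reaches L-position 2 → W
7: reaches L-position 2 → W
1: reaches L-position 2 → W
8: reaches L-position 2 → W
4: only reaches 8(W), which is W → L
3: reaches L-position 4 → W
6: reaches L-position 4 → W
From 3, the L positions reachable in one move are: 4, 2. Any move reaching one of these is winning.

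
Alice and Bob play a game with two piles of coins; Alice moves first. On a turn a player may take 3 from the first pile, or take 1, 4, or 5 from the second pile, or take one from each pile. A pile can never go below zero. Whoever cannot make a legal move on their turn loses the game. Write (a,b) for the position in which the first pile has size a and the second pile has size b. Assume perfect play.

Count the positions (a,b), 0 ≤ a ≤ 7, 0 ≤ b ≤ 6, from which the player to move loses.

Label each position W (a win for the player to move) or L (a loss). A position with no legal move is L; any other position is W exactly when some move reaches an L, and L when every move reaches a W.
Every move lowers a or b (never raises either), so fill the grid row by row in increasing a, and left to right within a row: each cell's successors are then already labelled.
      b=0  b=1  b=2  b=3  b=4  b=5  b=6
a=0:    L    W    L    W    W    W    W
a=1:    L    W    L    W    W    W    W
a=2:    L    W    L    W    W    W    W
a=3:    W    W    W    W    L    W    L
a=4:    W    L    W    L    W    W    W
a=5:    W    L    W    L    W    W    W
a=6:    L    W    W    L    W    W    W
a=7:    L    W    L    W    W    W    W
Cells with no legal move (terminal, hence L): (0,0), (1,0), (2,0).
The remaining L cells, each justified by listing all of its moves:
(0,2): the only move is to (0,1)(W), a W ⇒ L
(1,2): moves to (1,1)(W), (0,1)(W); every one is W ⇒ L
(2,2): moves to (2,1)(W), (1,1)(W); every one is W ⇒ L
(3,4): moves to (0,4)(W), (3,3)(W), (3,0)(W), (2,3)(W); every one is W ⇒ L
(3,6): moves to (0,6)(W), (3,5)(W), (3,2)(W), (3,1)(W), (2,5)(W); every one is W ⇒ L
(4,1): moves to (1,1)(W), (4,0)(W), (3,0)(W); every one is W ⇒ L
(4,3): moves to (1,3)(W), (4,2)(W), (3,2)(W); every one is W ⇒ L
(5,1): moves to (2,1)(W), (5,0)(W), (4,0)(W); every one is W ⇒ L
(5,3): moves to (2,3)(W), (5,2)(W), (4,2)(W); every one is W ⇒ L
(6,0): the only move is to (3,0)(W), a W ⇒ L
(6,3): moves to (3,3)(W), (6,2)(W), (5,2)(W); every one is W ⇒ L
(7,0): the only move is to (4,0)(W), a W ⇒ L
(7,2): moves to (4,2)(W), (7,1)(W), (6,1)(W); every one is W ⇒ L
Every other cell has at least one move into one of the L cells above, so it is W.
L cells per row: a=0: 2, a=1: 2, a=2: 2, a=3: 2, a=4: 2, a=5: 2, a=6: 2, a=7: 2; total 16.

16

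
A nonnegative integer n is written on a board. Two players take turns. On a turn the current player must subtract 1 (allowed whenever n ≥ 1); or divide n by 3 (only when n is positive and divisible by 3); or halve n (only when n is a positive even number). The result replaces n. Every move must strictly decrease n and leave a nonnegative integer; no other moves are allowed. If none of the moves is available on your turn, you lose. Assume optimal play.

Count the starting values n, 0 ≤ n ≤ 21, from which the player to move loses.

Compute win/loss labels from the base case upward. A position with no move is L. Any other position is W if it can reach an L in one move, else L.
n=0: no move → L
n=1: →0(L), so W
n=2: →1(W) only, which is W, so L
n=3: →2(L), so W
n=4: →2(L), so W
n=5: →4(W) only, which is W, so L
n=6: →2(L), so W
n=7: →6(W) only, which is W, so L
n=8: →7(L), so W
n=9: →3(W), 8(W) — all W, so L
n=10: →5(L), so W
n=11: →10(W) only, which is W, so L
n=12: →11(L), so W
n=13: →12(W) only, which is W, so L
n=14: →7(L), so W
n=15: →5(L), so W
n=16: →8(W), 15(W) — all W, so L
n=17: →16(L), so W
n=18: →9(L), so W
n=19: →18(W) only, which is W, so L
n=20: →19(L), so W
n=21: →7(L), so W
L entries with 0 ≤ n ≤ 21: n = 0, 2, 5, 7, 9, 11, 13, 16, 19; that makes 9.

9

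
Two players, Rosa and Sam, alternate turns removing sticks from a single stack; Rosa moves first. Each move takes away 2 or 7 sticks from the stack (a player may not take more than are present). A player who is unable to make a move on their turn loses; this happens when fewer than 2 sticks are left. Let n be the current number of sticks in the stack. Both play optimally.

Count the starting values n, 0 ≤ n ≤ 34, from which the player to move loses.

Build the W/L table. Terminal = L. A non-terminal position is W if it has a move to some L; otherwise it is L.
n=0: no move → L
n=1: no move → L
n=2: reaches L-position 0 → W
n=3: reaches L-position 1 → W
n=4: only reaches 2(W), which is W → L
n=5: only reaches 3(W), which is W → L
n=6: reaches L-position 4 → W
n=7: reaches L-position 5 → W
n=8: reaches L-position 1 → W
n=9: only reaches 7(W), 2(W), all W → L
n=10: only reaches 8(W), 3(W), all W → L
n=11: reaches L-position 9 → W
n=12: reaches L-position 10 → W
n=13: only reaches 11(W), 6(W), all W → L
n=14: only reaches 12(W), 7(W), all W → L
n=15: reaches L-position 13 → W
n=16: reaches L-position 14 → W
n=17: reaches L-position 10 → W
n=18: only reaches 16(W), 11(W), all W → L
n=19: only reaches 17(W), 12(W), all W → L
n=20: reaches L-position 18 → W
n=21: reaches L-position 19 → W
n=22: only reaches 20(W), 15(W), all W → L
n=23: only reaches 21(W), 16(W), all W → L
n=24: reaches L-position 22 → W
n=25: reaches L-position 23 → W
n=26: reaches L-position 19 → W
n=27: only reaches 25(W), 20(W), all W → L
n=28: only reaches 26(W), 21(W), all W → L
n=29: reaches L-position 27 → W
n=30: reaches L-position 28 → W
n=31: only reaches 29(W), 24(W), all W → L
n=32: only reaches 30(W), 25(W), all W → L
n=33: reaches L-position 31 → W
n=34: reaches L-position 32 → W
L entries with 0 ≤ n ≤ 34: n = 0, 1, 4, 5, 9, 10, 13, 14, 18, 19, 22, 23, 27, 28, 31, 32; that makes 16.

16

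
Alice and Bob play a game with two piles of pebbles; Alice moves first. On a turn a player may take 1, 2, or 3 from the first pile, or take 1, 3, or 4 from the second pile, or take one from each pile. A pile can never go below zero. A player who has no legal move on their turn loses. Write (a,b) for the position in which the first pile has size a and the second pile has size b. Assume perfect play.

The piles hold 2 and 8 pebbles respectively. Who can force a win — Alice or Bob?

Positions with no move are L. A position that does have a move is losing for the player to move precisely when every available move leads to a winning position for the opponent. Fill in the labels:
No move ever increases a pile, so every position that can arise here has a ≤ 2 and b ≤ 8; it is enough to label the cells with 0 ≤ a ≤ 2 and 0 ≤ b ≤ 8.
Every move lowers a or b (never raises either), so fill the grid row by row in increasing a, and left to right within a row: each cell's successors are then already labelled.
      b=0  b=1  b=2  b=3  b=4  b=5  b=6  b=7  b=8
a=0:    L    W    L    W    W    W    W    L    W
a=1:    W    W    W    W    L    W    L    W    W
a=2:    W    L    W    L    W    W    W    W    L
Cells with no legal move (terminal, hence L): (0,0).
The remaining L cells, each justified by listing all of its moves:
(0,2): L (sole option (0,1)(W) is W)
(0,7): L (options (0,6)(W), (0,4)(W), (0,3)(W) are all W)
(1,4): L (options (0,4)(W), (1,3)(W), (1,1)(W), (1,0)(W), (0,3)(W) are all W)
(1,6): L (options (0,6)(W), (1,5)(W), (1,3)(W), (1,2)(W), (0,5)(W) are all W)
(2,1): L (options (1,1)(W), (0,1)(W), (2,0)(W), (1,0)(W) are all W)
(2,3): L (options (1,3)(W), (0,3)(W), (2,2)(W), (2,0)(W), (1,2)(W) are all W)
(2,8): L (options (1,8)(W), (0,8)(W), (2,7)(W), (2,5)(W), (2,4)(W), (1,7)(W) are all W)
Every other cell has at least one move into one of the L cells above, so it is W.
Every move from (2,8) reaches a W position, so the mover loses.

Bob wins.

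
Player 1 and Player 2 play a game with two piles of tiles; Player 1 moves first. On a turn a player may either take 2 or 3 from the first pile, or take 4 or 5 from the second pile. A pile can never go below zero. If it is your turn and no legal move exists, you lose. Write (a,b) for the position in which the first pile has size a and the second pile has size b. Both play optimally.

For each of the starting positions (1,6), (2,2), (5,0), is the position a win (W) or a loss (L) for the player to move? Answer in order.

(1,6): W, (2,2): W, (5,0): L

Positions with no move are L. A position that does have a move is losing for the player to move precisely when every available move leads to a winning position for the opponent. Fill in the labels:
No move ever increases a pile, so every position that can arise here has a ≤ 5 and b ≤ 6; it is enough to label the cells with 0 ≤ a ≤ 5 and 0 ≤ b ≤ 6.
Every move lowers a or b (never raises either), so fill the grid row by row in increasing a, and left to right within a row: each cell's successors are then already labelled.
      b=0  b=1  b=2  b=3  b=4  b=5  b=6
a=0:    L    L    L    L    W    W    W
a=1:    L    L    L    L    W    W    W
a=2:    W    W    W    W    L    L    L
a=3:    W    W    W    W    L    L    L
a=4:    W    W    W    W    W    W    W
a=5:    L    L    L    L    W    W    W
Cells with no legal move (terminal, hence L): (0,0), (0,1), (0,2), (0,3), (1,0), (1,1), (1,2), (1,3).
The remaining L cells, each justified by listing all of its moves:
(2,4): moves to (0,4)(W), (2,0)(W); every one is W ⇒ L
(2,5): moves to (0,5)(W), (2,1)(W), (2,0)(W); every one is W ⇒ L
(2,6): moves to (0,6)(W), (2,2)(W), (2,1)(W); every one is W ⇒ L
(3,4): moves to (1,4)(W), (0,4)(W), (3,0)(W); every one is W ⇒ L
(3,5): moves to (1,5)(W), (0,5)(W), (3,1)(W), (3,0)(W); every one is W ⇒ L
(3,6): moves to (1,6)(W), (0,6)(W), (3,2)(W), (3,1)(W); every one is W ⇒ L
(5,0): moves to (3,0)(W), (2,0)(W); every one is W ⇒ L
(5,1): moves to (3,1)(W), (2,1)(W); every one is W ⇒ L
(5,2): moves to (3,2)(W), (2,2)(W); every one is W ⇒ L
(5,3): moves to (3,3)(W), (2,3)(W); every one is W ⇒ L
Every other cell has at least one move into one of the L cells above, so it is W.
(1,6): the move to (1,2) reaches an L cell, so W
(2,2): the move to (0,2) reaches an L cell, so W
(5,0): one of the L cells justified above, so L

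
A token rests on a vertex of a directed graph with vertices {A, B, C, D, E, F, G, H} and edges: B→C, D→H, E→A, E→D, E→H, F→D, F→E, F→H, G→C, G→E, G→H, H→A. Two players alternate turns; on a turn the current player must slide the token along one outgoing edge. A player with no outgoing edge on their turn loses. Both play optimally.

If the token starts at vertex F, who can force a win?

The first player wins.

Use the standard recursion: the mover loses at a terminal position; elsewhere, the mover wins exactly when some move hands the opponent an L position.
Every edge goes from a vertex to one that appears earlier in the order C, A, H, D, E, F, G, B, so processing vertices in that order labels each vertex after all of its successors.
C: no outgoing edge → L
A: no outgoing edge → L
H: can move to A, which is L ⇒ W
D: the only move is to H(W), a W ⇒ L
E: can move to D, which is L ⇒ W
F: can move to D, which is L ⇒ W
G: can move to C, which is L ⇒ W
B: can move to C, which is L ⇒ W
From F the player to move can move to D, reaching an L position.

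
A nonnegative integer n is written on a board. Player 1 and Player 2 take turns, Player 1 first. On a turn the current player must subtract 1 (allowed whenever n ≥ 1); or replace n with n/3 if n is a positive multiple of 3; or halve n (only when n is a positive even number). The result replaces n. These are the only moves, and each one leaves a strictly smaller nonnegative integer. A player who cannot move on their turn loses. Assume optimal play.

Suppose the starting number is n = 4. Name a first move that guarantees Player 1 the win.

Work bottom-up. With no move the player to move loses. Otherwise the position is W if at least one move leads to an L position for the opponent, and L if every move leads to a W.
n=0: no move → L
n=1: can move to 0, which is L ⇒ W
n=2: the only move is to 1(W), a W ⇒ L
n=3: can move to 2, which is L ⇒ W
n=4: can move to 2, which is L ⇒ W
From 4, the L positions reachable in one move are: 2.

Move to 2.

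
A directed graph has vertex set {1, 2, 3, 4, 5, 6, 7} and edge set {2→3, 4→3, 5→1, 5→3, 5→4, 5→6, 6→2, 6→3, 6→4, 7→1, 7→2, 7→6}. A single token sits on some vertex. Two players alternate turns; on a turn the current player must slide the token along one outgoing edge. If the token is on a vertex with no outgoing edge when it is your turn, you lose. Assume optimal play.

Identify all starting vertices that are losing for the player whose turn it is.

1, 3

Label each position W (a win for the player to move) or L (a loss). A position with no legal move is L; any other position is W exactly when some move reaches an L, and L when every move reaches a W.
Every edge goes from a vertex to one that appears earlier in the order 3, 1, 4, 2, 6, 7, 5, so processing vertices in that order labels each vertex after all of its successors.
3: no outgoing edge → L
1: no outgoing edge → L
4: W (go to 3, an L position)
2: W (go to 3, an L position)
6: W (go to 3, an L position)
7: W (go to 1, an L position)
5: W (go to 1, an L position)
Reading off the rows marked L gives the requested list; there are 2 such vertices.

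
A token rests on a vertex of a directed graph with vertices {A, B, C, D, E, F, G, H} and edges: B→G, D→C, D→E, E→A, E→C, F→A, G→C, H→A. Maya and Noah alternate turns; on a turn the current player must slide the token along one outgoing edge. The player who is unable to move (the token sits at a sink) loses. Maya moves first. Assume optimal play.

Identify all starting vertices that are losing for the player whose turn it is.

A, B, C

Use the standard recursion: the mover loses at a terminal position; elsewhere, the mover wins exactly when some move hands the opponent an L position.
Every edge goes from a vertex to one that appears earlier in the order C, A, G, B, H, F, E, D, so processing vertices in that order labels each vertex after all of its successors.
C: no outgoing edge → L
A: no outgoing edge → L
G: →C(L), so W
B: →G(W) only, which is W, so L
H: →A(L), so W
F: →A(L), so W
E: →A(L), so W
D: →C(L), so W
The losing starting vertices are exactly the entries labelled L in this table (3 of them).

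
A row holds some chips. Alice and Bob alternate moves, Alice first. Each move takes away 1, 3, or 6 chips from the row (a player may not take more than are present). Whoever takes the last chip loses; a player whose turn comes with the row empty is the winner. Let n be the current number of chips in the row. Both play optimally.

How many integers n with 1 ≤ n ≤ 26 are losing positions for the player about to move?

Compute win/loss labels from the base case upward. A position with no move is W. Any other position is W if it can reach an L in one move, else L.
n=0: no move; the opponent has just taken the last chip and therefore loses → W
n=1: the only move is to 0(W), a W ⇒ L
n=2: can move to 1, which is L ⇒ W
n=3: moves to 2(W), 0(W); every one is W ⇒ L
n=4: can move to 3, which is L ⇒ W
n=5: moves to 4(W), 2(W); every one is W ⇒ L
n=6: can move to 5, which is L ⇒ W
n=7: can move to 1, which is L ⇒ W
n=8: can move to 5, which is L ⇒ W
n=9: can move to 3, which is L ⇒ W
n=10: moves to 9(W), 7(W), 4(W); every one is W ⇒ L
n=11: can move to 10, which is L ⇒ W
n=12: moves to 11(W), 9(W), 6(W); every one is W ⇒ L
n=13: can move to 12, which is L ⇒ W
n=14: moves to 13(W), 11(W), 8(W); every one is W ⇒ L
n=15: can move to 14, which is L ⇒ W
n=16: can move to 10, which is L ⇒ W
n=17: can move to 14, which is L ⇒ W
n=18: can move to 12, which is L ⇒ W
n=19: moves to 18(W), 16(W), 13(W); every one is W ⇒ L
n=20: can move to 19, which is L ⇒ W
n=21: moves to 20(W), 18(W), 15(W); every one is W ⇒ L
n=22: can move to 21, which is L ⇒ W
n=23: moves to 22(W), 20(W), 17(W); every one is W ⇒ L
n=24: can move to 23, which is L ⇒ W
n=25: can move to 19, which is L ⇒ W
n=26: can move to 23, which is L ⇒ W
L entries with 1 ≤ n ≤ 26 (the range starts at n=1): n = 1, 3, 5, 10, 12, 14, 19, 21, 23; that makes 9.

9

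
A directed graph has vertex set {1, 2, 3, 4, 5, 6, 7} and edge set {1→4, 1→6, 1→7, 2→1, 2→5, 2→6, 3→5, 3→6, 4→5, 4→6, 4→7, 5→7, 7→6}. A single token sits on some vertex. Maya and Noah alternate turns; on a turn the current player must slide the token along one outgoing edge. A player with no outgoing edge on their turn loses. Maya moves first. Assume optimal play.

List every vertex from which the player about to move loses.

5, 6

Compute win/loss labels from the base case upward. A position with no move is L. Any other position is W if it can reach an L in one move, else L.
Every edge goes from a vertex to one that appears earlier in the order 6, 7, 5, 4, 1, 2, 3, so processing vertices in that order labels each vertex after all of its successors.
6: no outgoing edge → L
7: reaches L-position 6 → W
5: only reaches 7(W), which is W → L
4: reaches L-position 5 → W
1: reaches L-position 6 → W
2: reaches L-position 5 → W
3: reaches L-position 5 → W
The losing starting vertices are exactly the entries labelled L in this table (2 of them).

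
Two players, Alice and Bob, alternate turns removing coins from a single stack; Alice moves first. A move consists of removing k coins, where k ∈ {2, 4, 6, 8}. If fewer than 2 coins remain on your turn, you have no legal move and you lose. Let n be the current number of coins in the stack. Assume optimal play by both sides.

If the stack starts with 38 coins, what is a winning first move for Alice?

Remove 8, leaving 30.

Compute win/loss labels from the base case upward. A position with no move is L. Any other position is W if it can reach an L in one move, else L.
n=0: no move → L
n=1: no move → L
n=2: W (go to 0, an L position)
n=3: W (go to 1, an L position)
n=4: W (go to 0, an L position)
n=5: W (go to 1, an L position)
n=6: W (go to 0, an L position)
n=7: W (go to 1, an L position)
n=8: W (go to 0, an L position)
n=9: W (go to 1, an L position)
n=10: L (options 8(W), 6(W), 4(W), 2(W) are all W)
n=11: L (options 9(W), 7(W), 5(W), 3(W) are all W)
n=12: W (go to 10, an L position)
n=13: W (go to 11, an L position)
n=14: W (go to 10, an L position)
n=15: W (go to 11, an L position)
n=16: W (go to 10, an L position)
n=17: W (go to 11, an L position)
n=18: W (go to 10, an L position)
n=19: W (go to 11, an L position)
n=20: L (options 18(W), 16(W), 14(W), 12(W) are all W)
n=21: L (options 19(W), 17(W), 15(W), 13(W) are all W)
n=22: W (go to 20, an L position)
n=23: W (go to 21, an L position)
n=24: W (go to 20, an L position)
n=25: W (go to 21, an L position)
n=26: W (go to 20, an L position)
n=27: W (go to 21, an L position)
n=28: W (go to 20, an L position)
n=29: W (go to 21, an L position)
n=30: L (options 28(W), 26(W), 24(W), 22(W) are all W)
n=31: L (options 29(W), 27(W), 25(W), 23(W) are all W)
n=32: W (go to 30, an L position)
n=33: W (go to 31, an L position)
n=34: W (go to 30, an L position)
n=35: W (go to 31, an L position)
n=36: W (go to 30, an L position)
n=37: W (go to 31, an L position)
n=38: W (go to 30, an L position)
From 38, the L positions reachable in one move are: 30.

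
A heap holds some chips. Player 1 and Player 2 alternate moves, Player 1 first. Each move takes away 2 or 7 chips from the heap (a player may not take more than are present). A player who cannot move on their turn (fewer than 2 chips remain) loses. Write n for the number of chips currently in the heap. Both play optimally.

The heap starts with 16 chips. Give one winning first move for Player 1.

Remove 2, leaving 14.

Classify positions by backward induction: terminal positions (no move available) are L. From any other position, the mover wins iff some move reaches an L.
n=0: no move → L
n=1: no move → L
n=2: W (go to 0, an L position)
n=3: W (go to 1, an L position)
n=4: L (sole option 2(W) is W)
n=5: L (sole option 3(W) is W)
n=6: W (go to 4, an L position)
n=7: W (go to 5, an L position)
n=8: W (go to 1, an L position)
n=9: L (options 7(W), 2(W) are all W)
n=10: L (options 8(W), 3(W) are all W)
n=11: W (go to 9, an L position)
n=12: W (go to 10, an L position)
n=13: L (options 11(W), 6(W) are all W)
n=14: L (options 12(W), 7(W) are all W)
n=15: W (go to 13, an L position)
n=16: W (go to 14, an L position)
From 16, the L positions reachable in one move are: 14, 9. Any move reaching one of these is winning.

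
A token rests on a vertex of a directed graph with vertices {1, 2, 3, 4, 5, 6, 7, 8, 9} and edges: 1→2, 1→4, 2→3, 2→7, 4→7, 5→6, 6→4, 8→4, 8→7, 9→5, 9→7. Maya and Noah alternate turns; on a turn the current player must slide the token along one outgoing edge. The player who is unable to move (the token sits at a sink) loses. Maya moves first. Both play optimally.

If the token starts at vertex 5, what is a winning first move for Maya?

Move to 6.

Classify positions by backward induction: terminal positions (no move available) are L. From any other position, the mover wins iff some move reaches an L.
Every edge goes from a vertex to one that appears earlier in the order 3, 7, 4, 6, 8, 2, 5, 1, 9, so processing vertices in that order labels each vertex after all of its successors.
3: no outgoing edge → L
7: no outgoing edge → L
4: W (go to 7, an L position)
6: L (sole option 4(W) is W)
8: W (go to 7, an L position)
2: W (go to 7, an L position)
5: W (go to 6, an L position)
1: L (options 2(W), 4(W) are all W)
9: W (go to 7, an L position)
From 5, the L positions reachable in one move are: 6.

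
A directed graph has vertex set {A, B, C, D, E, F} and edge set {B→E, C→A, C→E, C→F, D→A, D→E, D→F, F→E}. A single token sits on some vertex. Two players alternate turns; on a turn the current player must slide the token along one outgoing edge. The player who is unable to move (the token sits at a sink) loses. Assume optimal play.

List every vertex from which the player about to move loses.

Classify positions by backward induction: terminal positions (no move available) are L. From any other position, the mover wins iff some move reaches an L.
Every edge goes from a vertex to one that appears earlier in the order A, E, F, C, D, B, so processing vertices in that order labels each vertex after all of its successors.
A: no outgoing edge → L
E: no outgoing edge → L
F: can move to E, which is L ⇒ W
C: can move to E, which is L ⇒ W
D: can move to E, which is L ⇒ W
B: can move to E, which is L ⇒ W
The losing starting vertices are exactly the entries labelled L in this table (2 of them).

A, E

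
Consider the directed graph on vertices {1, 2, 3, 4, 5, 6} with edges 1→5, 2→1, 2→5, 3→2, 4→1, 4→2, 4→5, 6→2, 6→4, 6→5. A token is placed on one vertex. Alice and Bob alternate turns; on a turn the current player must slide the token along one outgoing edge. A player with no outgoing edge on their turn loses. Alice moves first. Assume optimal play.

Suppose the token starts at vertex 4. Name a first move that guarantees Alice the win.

Move to 5.

Compute win/loss labels from the base case upward. A position with no move is L. Any other position is W if it can reach an L in one move, else L.
Every edge goes from a vertex to one that appears earlier in the order 5, 1, 2, 3, 4, 6, so processing vertices in that order labels each vertex after all of its successors.
5: no outgoing edge → L
1: can move to 5, which is L ⇒ W
2: can move to 5, which is L ⇒ W
3: the only move is to 2(W), a W ⇒ L
4: can move to 5, which is L ⇒ W
6: can move to 5, which is L ⇒ W
From 4, the L positions reachable in one move are: 5.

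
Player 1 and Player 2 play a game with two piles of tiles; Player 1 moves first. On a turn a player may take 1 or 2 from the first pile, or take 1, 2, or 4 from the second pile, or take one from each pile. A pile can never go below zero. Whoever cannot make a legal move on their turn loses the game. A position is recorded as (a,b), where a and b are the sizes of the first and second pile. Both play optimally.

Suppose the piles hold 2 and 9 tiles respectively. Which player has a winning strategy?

Classify positions by backward induction: terminal positions (no move available) are L. From any other position, the mover wins iff some move reaches an L.
No move ever increases a pile, so every position that can arise here has a ≤ 2 and b ≤ 9; it is enough to label the cells with 0 ≤ a ≤ 2 and 0 ≤ b ≤ 9.
Every move lowers a or b (never raises either), so fill the grid row by row in increasing a, and left to right within a row: each cell's successors are then already labelled.
      b=0  b=1  b=2  b=3  b=4  b=5  b=6  b=7  b=8  b=9
a=0:    L    W    W    L    W    W    L    W    W    L
a=1:    W    W    L    W    W    L    W    W    L    W
a=2:    W    L    W    W    L    W    W    L    W    W
Cells with no legal move (terminal, hence L): (0,0).
The remaining L cells, each justified by listing all of its moves:
(0,3): L (options (0,2)(W), (0,1)(W) are all W)
(0,6): L (options (0,5)(W), (0,4)(W), (0,2)(W) are all W)
(0,9): L (options (0,8)(W), (0,7)(W), (0,5)(W) are all W)
(1,2): L (options (0,2)(W), (1,1)(W), (1,0)(W), (0,1)(W) are all W)
(1,5): L (options (0,5)(W), (1,4)(W), (1,3)(W), (1,1)(W), (0,4)(W) are all W)
(1,8): L (options (0,8)(W), (1,7)(W), (1,6)(W), (1,4)(W), (0,7)(W) are all W)
(2,1): L (options (1,1)(W), (0,1)(W), (2,0)(W), (1,0)(W) are all W)
(2,4): L (options (1,4)(W), (0,4)(W), (2,3)(W), (2,2)(W), (2,0)(W), (1,3)(W) are all W)
(2,7): L (options (1,7)(W), (0,7)(W), (2,6)(W), (2,5)(W), (2,3)(W), (1,6)(W) are all W)
Every other cell has at least one move into one of the L cells above, so it is W.
From (2,9) Player 1 can move to (0,9), reaching an L position.

Player 1 wins.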